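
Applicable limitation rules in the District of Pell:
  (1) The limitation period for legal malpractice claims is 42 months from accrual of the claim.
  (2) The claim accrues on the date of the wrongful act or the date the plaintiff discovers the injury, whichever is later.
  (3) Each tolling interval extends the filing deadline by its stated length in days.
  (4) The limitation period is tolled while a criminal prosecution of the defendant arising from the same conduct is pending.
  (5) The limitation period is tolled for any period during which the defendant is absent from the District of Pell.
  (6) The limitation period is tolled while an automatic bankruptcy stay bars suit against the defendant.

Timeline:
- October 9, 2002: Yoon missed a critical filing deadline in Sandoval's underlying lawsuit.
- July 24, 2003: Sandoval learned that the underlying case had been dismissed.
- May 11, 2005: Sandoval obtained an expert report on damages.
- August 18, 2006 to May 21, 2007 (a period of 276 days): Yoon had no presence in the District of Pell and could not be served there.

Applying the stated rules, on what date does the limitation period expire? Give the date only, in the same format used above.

The claim accrued on July 24, 2003 — the later of the October 9, 2002 act and the July 24, 2003 discovery.
42 months from July 24, 2003 is January 24, 2007.
The period was tolled for 276 days by the defendant's absence from the jurisdiction (August 18, 2006 to May 21, 2007), pushing the deadline to October 27, 2007.
Nothing else in the chronology tolls or restarts the period.

October 27, 2007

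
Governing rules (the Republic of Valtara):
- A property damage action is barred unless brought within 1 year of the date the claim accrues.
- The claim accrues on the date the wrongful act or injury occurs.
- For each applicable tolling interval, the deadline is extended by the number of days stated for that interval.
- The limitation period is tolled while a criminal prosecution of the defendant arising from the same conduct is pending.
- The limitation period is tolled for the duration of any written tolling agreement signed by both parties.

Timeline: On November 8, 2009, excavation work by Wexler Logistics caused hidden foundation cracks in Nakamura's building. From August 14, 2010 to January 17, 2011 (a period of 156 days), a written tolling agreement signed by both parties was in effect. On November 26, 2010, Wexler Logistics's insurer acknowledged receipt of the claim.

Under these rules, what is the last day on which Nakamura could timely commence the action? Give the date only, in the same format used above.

The claim accrued on November 8, 2009, when the wrongful act occurred.
1 year from November 8, 2009 is November 8, 2010.
The written tolling agreement from August 14, 2010 to January 17, 2011 tolled the period for 156 days, extending the deadline to April 13, 2011.
None of the other events listed affects the running of the period under the stated rules.

April 13, 2011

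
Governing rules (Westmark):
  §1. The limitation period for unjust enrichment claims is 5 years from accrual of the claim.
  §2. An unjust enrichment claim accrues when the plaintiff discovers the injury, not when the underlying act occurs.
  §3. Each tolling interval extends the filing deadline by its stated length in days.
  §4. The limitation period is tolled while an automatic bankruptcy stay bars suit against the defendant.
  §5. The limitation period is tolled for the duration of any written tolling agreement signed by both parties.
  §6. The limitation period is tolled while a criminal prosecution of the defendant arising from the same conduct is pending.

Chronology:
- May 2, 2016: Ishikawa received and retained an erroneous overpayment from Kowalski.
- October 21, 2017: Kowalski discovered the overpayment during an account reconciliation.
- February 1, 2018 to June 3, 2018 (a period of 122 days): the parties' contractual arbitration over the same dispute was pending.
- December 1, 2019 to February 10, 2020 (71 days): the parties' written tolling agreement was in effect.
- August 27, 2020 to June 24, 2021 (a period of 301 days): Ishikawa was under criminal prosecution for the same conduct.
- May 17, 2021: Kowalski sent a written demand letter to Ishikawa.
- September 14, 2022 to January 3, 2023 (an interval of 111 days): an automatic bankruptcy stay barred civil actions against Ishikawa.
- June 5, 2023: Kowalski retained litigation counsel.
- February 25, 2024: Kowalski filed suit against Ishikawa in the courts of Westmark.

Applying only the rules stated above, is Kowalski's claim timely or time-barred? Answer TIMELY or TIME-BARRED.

TIME-BARRED

The claim did not accrue until Kowalski discovered the injury on October 21, 2017; the May 2, 2016 act date does not start the clock under the stated rule.
Adding the 5 years base period to October 21, 2017 gives a deadline of October 21, 2022, before any tolling.
The written tolling agreement from December 1, 2019 to February 10, 2020 tolled the period for 71 days, extending the deadline to December 31, 2022.
The period was tolled for 301 days by the pending criminal prosecution (August 27, 2020 to June 24, 2021), pushing the deadline to October 28, 2023.
The period was tolled for 111 days by the automatic bankruptcy stay (September 14, 2022 to January 3, 2023), pushing the deadline to February 16, 2024.
No stated provision tolls the period for a pending arbitration, so the interval from February 1, 2018 to June 3, 2018 has no effect on the deadline.
None of the other events listed affects the running of the period under the stated rules.
Filing on February 25, 2024 missed the February 16, 2024 deadline — the action is time-barred.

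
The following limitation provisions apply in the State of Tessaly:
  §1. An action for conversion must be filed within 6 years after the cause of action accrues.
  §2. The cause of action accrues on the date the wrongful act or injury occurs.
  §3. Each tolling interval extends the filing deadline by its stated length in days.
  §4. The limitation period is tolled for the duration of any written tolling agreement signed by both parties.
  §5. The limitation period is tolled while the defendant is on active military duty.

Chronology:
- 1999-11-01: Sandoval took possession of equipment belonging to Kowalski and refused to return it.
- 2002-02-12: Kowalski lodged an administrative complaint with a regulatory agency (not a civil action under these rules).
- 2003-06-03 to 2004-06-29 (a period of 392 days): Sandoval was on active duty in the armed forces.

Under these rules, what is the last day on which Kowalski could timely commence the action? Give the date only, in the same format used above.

2006-11-28

The cause of action accrued on 1999-11-01, the date of the act.
Adding the 6 years base period to 1999-11-01 gives a deadline of 2005-11-01, before any tolling.
Because the defendant's active military service ran from 2003-06-03 to 2004-06-29, the deadline is extended by 392 days to 2006-11-28.
The other events in the timeline have no effect on the limitation period under the stated rules.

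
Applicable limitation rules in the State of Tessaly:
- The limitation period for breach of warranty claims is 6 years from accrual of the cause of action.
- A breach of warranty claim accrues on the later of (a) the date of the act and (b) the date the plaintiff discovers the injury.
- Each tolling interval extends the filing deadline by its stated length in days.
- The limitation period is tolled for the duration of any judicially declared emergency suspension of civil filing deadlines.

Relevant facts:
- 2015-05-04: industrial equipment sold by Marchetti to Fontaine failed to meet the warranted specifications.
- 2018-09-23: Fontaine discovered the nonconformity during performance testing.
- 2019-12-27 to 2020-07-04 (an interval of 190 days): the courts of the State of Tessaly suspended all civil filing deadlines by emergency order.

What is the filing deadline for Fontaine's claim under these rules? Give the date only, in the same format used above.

2025-04-01

Taking the later of the act (2015-05-04) and discovery (2018-09-23), the claim accrued on 2018-09-23.
The untolled deadline — 6 years after 2018-09-23 — is 2024-09-23.
Because the emergency suspension of filing deadlines ran from 2019-12-27 to 2020-07-04, the deadline is extended by 190 days to 2025-04-01.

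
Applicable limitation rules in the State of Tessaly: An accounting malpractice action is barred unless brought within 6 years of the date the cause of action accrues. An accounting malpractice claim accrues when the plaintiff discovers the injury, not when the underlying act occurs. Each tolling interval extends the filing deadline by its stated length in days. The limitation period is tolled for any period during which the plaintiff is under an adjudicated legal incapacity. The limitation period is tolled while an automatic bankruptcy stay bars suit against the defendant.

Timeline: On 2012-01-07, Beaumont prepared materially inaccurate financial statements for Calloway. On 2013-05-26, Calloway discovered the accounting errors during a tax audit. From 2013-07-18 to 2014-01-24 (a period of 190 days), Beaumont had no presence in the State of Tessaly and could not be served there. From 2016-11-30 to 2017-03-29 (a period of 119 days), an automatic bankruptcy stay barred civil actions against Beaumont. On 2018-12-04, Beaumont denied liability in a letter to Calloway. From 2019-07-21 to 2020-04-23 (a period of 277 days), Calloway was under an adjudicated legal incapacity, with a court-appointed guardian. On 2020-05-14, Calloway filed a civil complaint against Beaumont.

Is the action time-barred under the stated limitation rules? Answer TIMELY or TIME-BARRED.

TIMELY

Accrual is tied to discovery, so the period began on 2013-05-26 rather than on 2012-01-07 when the act occurred.
The untolled deadline — 6 years after 2013-05-26 — is 2019-05-26.
Because the automatic bankruptcy stay ran from 2016-11-30 to 2017-03-29, the deadline is extended by 119 days to 2019-09-22.
The period was tolled for 277 days by the plaintiff's legal incapacity (2019-07-21 to 2020-04-23), pushing the deadline to 2020-06-25.
Although the defendant's absence ran from 2013-07-18 to 2014-01-24, the stated rules do not make that a tolling event, so it is disregarded.
The other events in the timeline have no effect on the limitation period under the stated rules.
Filing on 2020-05-14 beat the 2020-06-25 deadline — the action is timely.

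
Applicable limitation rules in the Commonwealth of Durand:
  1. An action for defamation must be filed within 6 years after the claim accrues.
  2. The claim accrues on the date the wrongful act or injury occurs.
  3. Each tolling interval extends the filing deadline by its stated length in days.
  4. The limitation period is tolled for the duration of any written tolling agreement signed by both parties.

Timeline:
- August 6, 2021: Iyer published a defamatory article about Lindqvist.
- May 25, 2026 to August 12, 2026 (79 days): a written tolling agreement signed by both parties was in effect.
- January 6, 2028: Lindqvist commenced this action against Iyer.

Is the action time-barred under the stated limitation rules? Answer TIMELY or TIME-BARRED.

TIME-BARRED

The claim accrued on August 6, 2021, the date of the act.
Adding the 6 years base period to August 6, 2021 gives a deadline of August 6, 2027, before any tolling.
The written tolling agreement from May 25, 2026 to August 12, 2026 tolled the period for 79 days, extending the deadline to October 24, 2027.
Filing on January 6, 2028 missed the October 24, 2027 deadline — the action is time-barred.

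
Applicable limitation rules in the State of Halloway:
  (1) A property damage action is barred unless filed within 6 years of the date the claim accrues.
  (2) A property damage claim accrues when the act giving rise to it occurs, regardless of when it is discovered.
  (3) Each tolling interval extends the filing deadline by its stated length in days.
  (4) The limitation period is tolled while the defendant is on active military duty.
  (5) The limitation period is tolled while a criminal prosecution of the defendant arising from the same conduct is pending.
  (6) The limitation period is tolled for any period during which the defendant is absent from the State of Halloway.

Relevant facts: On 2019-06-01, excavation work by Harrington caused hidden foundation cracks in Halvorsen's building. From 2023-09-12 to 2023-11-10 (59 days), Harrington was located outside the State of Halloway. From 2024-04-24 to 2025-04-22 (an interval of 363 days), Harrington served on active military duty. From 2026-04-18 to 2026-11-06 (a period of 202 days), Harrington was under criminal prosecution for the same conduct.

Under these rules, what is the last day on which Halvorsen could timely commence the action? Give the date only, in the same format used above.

2027-02-15

The claim accrued on 2019-06-01, when the wrongful act occurred.
6 years from 2019-06-01 is 2025-06-01.
The defendant's absence from the jurisdiction from 2023-09-12 to 2023-11-10 tolled the period for 59 days, extending the deadline to 2025-07-30.
Because the defendant's active military service ran from 2024-04-24 to 2025-04-22, the deadline is extended by 363 days to 2026-07-28.
Because the pending criminal prosecution ran from 2026-04-18 to 2026-11-06, the deadline is extended by 202 days to 2027-02-15.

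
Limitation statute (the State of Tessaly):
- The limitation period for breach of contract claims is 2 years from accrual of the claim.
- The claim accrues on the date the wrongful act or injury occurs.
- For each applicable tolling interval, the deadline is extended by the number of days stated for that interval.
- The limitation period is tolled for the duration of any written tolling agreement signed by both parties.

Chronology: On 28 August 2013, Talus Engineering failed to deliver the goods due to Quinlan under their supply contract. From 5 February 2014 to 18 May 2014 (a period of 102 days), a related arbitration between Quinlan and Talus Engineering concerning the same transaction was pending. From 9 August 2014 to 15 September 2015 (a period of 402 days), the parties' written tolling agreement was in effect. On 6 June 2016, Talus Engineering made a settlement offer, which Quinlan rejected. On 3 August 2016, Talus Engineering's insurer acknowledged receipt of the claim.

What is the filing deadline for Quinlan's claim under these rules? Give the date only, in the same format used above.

The limitation period began to run on 28 August 2013.
Adding the 2 years base period to 28 August 2013 gives a deadline of 28 August 2015, before any tolling.
The written tolling agreement from 9 August 2014 to 15 September 2015 tolled the period for 402 days, extending the deadline to 3 October 2016.
No stated provision tolls the period for a pending arbitration, so the interval from 5 February 2014 to 18 May 2014 has no effect on the deadline.
Nothing else in the chronology tolls or restarts the period.

3 October 2016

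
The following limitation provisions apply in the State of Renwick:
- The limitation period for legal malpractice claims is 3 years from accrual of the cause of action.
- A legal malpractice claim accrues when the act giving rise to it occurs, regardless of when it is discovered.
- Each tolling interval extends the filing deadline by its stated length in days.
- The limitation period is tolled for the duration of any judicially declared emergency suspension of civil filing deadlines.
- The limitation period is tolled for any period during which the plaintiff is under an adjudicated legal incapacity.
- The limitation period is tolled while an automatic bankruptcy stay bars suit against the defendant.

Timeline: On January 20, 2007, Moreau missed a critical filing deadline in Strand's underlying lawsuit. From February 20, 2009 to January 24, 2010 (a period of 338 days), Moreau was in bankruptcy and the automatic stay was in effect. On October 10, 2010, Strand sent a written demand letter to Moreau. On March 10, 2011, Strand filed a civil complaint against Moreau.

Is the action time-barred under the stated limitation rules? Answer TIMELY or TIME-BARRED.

TIME-BARRED

The limitation period began to run on January 20, 2007.
Adding the 3 years base period to January 20, 2007 gives a deadline of January 20, 2010, before any tolling.
The automatic bankruptcy stay from February 20, 2009 to January 24, 2010 tolled the period for 338 days, extending the deadline to December 24, 2010.
None of the other events listed affects the running of the period under the stated rules.
Strand filed on March 10, 2011, after the December 24, 2010 deadline, so the action is time-barred.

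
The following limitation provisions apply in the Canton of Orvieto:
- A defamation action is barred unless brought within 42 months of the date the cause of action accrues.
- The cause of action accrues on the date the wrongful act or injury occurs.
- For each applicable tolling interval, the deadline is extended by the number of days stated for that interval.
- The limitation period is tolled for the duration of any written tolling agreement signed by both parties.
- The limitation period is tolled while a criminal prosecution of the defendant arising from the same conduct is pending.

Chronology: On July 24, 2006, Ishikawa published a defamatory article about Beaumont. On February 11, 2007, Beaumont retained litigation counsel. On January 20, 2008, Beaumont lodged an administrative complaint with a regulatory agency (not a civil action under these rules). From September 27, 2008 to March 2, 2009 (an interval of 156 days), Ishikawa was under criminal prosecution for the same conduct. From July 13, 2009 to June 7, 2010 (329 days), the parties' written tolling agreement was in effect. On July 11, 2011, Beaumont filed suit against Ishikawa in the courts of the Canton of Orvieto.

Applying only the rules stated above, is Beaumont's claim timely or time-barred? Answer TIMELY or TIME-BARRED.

The claim accrued on July 24, 2006, when the wrongful act occurred.
The untolled deadline — 42 months after July 24, 2006 — is January 24, 2010.
The pending criminal prosecution from September 27, 2008 to March 2, 2009 tolled the period for 156 days, extending the deadline to June 29, 2010.
The written tolling agreement from July 13, 2009 to June 7, 2010 tolled the period for 329 days, extending the deadline to May 24, 2011.
The other events in the timeline have no effect on the limitation period under the stated rules.
Beaumont filed on July 11, 2011, after the May 24, 2011 deadline, so the action is time-barred.

TIME-BARRED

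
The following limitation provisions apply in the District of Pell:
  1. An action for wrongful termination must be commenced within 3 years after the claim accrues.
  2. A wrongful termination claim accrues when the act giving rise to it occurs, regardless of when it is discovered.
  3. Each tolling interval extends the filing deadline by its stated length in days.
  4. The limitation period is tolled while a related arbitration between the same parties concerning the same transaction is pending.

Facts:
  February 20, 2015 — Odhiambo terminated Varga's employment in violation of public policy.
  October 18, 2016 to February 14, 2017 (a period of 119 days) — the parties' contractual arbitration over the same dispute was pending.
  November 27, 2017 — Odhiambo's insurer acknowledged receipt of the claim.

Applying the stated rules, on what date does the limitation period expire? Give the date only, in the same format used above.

June 19, 2018

The claim accrued on February 20, 2015, the date of the act.
3 years from February 20, 2015 is February 20, 2018.
The period was tolled for 119 days by the pending related arbitration (October 18, 2016 to February 14, 2017), pushing the deadline to June 19, 2018.
None of the other events listed affects the running of the period under the stated rules.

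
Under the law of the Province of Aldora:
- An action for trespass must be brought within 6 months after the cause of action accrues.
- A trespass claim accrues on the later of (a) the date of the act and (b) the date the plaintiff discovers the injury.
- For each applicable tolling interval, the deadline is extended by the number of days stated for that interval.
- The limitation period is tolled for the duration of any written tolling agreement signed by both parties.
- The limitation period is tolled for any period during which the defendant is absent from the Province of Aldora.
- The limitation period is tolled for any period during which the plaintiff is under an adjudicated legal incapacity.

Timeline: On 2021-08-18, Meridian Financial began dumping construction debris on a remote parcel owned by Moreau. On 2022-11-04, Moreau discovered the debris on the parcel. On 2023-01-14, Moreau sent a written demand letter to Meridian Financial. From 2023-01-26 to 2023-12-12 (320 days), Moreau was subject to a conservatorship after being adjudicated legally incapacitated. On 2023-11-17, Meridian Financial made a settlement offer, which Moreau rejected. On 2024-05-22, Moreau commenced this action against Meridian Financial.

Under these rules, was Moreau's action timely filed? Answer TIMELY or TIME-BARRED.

The claim accrued on 2022-11-04 — the later of the 2021-08-18 act and the 2022-11-04 discovery.
6 months from 2022-11-04 is 2023-05-04.
The plaintiff's legal incapacity from 2023-01-26 to 2023-12-12 tolled the period for 320 days, extending the deadline to 2024-03-19.
None of the other events listed affects the running of the period under the stated rules.
The 2024-05-22 filing falls after the 2024-03-19 deadline; the claim is time-barred.

TIME-BARRED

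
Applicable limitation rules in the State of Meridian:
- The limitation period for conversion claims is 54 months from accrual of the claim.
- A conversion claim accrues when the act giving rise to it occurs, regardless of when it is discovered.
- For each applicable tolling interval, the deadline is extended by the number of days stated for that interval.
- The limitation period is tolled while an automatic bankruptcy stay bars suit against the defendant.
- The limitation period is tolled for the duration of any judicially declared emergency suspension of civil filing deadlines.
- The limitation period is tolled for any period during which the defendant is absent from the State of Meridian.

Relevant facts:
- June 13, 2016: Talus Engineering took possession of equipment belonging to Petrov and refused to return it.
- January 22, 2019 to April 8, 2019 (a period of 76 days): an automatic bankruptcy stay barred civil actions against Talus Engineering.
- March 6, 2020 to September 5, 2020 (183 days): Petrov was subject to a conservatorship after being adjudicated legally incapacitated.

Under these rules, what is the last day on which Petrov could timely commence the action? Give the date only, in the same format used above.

February 27, 2021

The limitation period began to run on June 13, 2016.
54 months from June 13, 2016 is December 13, 2020.
The period was tolled for 76 days by the automatic bankruptcy stay (January 22, 2019 to April 8, 2019), pushing the deadline to February 27, 2021.
No stated provision tolls the period for the plaintiff's incapacity, so the interval from March 6, 2020 to September 5, 2020 has no effect on the deadline.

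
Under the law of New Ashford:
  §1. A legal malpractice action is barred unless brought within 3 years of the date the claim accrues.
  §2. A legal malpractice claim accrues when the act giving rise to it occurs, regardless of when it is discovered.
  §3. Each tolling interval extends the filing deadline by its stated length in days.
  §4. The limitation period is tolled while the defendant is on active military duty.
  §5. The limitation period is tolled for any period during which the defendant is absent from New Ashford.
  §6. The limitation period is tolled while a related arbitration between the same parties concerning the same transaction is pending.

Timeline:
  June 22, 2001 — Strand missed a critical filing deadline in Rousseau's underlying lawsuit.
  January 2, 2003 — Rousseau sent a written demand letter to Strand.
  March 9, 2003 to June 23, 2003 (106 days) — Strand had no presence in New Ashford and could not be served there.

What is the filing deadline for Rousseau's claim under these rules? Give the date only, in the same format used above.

October 6, 2004

The claim accrued on June 22, 2001, when the wrongful act occurred.
Adding the 3 years base period to June 22, 2001 gives a deadline of June 22, 2004, before any tolling.
The defendant's absence from the jurisdiction from March 9, 2003 to June 23, 2003 tolled the period for 106 days, extending the deadline to October 6, 2004.
The other events in the timeline have no effect on the limitation period under the stated rules.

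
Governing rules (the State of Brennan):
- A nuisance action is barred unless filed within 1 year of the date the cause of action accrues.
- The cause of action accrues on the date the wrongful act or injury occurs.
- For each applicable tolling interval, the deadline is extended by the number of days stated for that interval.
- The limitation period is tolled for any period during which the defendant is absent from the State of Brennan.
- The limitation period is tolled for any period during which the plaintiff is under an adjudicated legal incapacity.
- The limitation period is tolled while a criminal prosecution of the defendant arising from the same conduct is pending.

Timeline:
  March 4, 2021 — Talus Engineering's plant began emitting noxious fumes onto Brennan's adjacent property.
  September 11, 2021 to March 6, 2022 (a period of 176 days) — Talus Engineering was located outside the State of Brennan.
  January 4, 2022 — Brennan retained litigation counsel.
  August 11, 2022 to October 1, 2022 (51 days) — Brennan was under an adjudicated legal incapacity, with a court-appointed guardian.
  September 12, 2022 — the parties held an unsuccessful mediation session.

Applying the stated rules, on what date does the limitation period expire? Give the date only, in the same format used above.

October 17, 2022

The limitation period began to run on March 4, 2021.
The untolled deadline — 1 year after March 4, 2021 — is March 4, 2022.
The period was tolled for 176 days by the defendant's absence from the jurisdiction (September 11, 2021 to March 6, 2022), pushing the deadline to August 27, 2022.
The plaintiff's legal incapacity from August 11, 2022 to October 1, 2022 tolled the period for 51 days, extending the deadline to October 17, 2022.
The other events in the timeline have no effect on the limitation period under the stated rules.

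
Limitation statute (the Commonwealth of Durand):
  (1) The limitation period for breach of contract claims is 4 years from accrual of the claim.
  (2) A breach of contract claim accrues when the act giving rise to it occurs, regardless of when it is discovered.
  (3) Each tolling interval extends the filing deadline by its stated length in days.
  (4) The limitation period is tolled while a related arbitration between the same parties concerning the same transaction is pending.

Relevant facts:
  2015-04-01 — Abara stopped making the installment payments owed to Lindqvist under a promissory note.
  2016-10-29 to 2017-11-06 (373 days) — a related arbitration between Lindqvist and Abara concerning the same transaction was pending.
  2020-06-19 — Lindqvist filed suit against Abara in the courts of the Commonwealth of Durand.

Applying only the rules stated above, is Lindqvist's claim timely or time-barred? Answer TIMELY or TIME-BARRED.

TIME-BARRED

The claim accrued on 2015-04-01, when the wrongful act occurred.
Adding the 4 years base period to 2015-04-01 gives a deadline of 2019-04-01, before any tolling.
Because the pending related arbitration ran from 2016-10-29 to 2017-11-06, the deadline is extended by 373 days to 2020-04-08.
Lindqvist filed on 2020-06-19, after the 2020-04-08 deadline, so the action is time-barred.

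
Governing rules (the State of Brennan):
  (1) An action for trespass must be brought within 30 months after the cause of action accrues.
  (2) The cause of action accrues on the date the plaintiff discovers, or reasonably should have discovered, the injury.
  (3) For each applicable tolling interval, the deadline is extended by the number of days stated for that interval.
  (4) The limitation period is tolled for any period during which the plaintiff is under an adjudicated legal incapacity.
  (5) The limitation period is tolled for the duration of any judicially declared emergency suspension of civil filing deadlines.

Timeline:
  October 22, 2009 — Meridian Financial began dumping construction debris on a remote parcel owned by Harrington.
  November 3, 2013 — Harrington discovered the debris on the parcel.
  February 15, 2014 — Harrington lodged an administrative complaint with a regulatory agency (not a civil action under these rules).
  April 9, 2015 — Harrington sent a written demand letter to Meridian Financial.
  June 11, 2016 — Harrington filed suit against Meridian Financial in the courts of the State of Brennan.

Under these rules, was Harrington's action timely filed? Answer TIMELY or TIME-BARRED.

Under the discovery rule, the claim accrued on November 3, 2013, when Harrington discovered the injury — not on the October 22, 2009 date of the underlying act.
30 months from November 3, 2013 is May 3, 2016.
None of the other events listed affects the running of the period under the stated rules.
Harrington filed on June 11, 2016, after the May 3, 2016 deadline, so the action is time-barred.

TIME-BARRED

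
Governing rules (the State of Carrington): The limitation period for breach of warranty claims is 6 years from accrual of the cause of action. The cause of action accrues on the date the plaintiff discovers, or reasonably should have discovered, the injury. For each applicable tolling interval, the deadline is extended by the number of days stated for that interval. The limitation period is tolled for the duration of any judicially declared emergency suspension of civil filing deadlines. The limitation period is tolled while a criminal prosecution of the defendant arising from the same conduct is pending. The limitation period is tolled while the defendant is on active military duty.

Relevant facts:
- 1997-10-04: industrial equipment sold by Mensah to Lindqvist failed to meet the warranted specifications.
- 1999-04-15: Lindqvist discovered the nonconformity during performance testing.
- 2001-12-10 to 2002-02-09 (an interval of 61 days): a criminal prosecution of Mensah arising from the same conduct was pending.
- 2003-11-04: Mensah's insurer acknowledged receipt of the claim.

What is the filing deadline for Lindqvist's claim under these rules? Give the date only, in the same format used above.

The claim did not accrue until Lindqvist discovered the injury on 1999-04-15; the 1997-10-04 act date does not start the clock under the stated rule.
6 years from 1999-04-15 is 2005-04-15.
The period was tolled for 61 days by the pending criminal prosecution (2001-12-10 to 2002-02-09), pushing the deadline to 2005-06-15.
Nothing else in the chronology tolls or restarts the period.

2005-06-15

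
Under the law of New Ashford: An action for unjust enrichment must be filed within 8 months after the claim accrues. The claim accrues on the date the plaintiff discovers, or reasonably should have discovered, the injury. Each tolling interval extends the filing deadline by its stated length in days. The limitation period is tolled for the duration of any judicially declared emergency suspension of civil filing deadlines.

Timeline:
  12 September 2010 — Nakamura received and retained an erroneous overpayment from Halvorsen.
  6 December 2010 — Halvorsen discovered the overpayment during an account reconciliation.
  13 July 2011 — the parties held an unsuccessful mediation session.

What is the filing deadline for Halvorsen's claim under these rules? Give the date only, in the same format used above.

The claim did not accrue until Halvorsen discovered the injury on 6 December 2010; the 12 September 2010 act date does not start the clock under the stated rule.
The untolled deadline — 8 months after 6 December 2010 — is 6 August 2011.
None of the other events listed affects the running of the period under the stated rules.

6 August 2011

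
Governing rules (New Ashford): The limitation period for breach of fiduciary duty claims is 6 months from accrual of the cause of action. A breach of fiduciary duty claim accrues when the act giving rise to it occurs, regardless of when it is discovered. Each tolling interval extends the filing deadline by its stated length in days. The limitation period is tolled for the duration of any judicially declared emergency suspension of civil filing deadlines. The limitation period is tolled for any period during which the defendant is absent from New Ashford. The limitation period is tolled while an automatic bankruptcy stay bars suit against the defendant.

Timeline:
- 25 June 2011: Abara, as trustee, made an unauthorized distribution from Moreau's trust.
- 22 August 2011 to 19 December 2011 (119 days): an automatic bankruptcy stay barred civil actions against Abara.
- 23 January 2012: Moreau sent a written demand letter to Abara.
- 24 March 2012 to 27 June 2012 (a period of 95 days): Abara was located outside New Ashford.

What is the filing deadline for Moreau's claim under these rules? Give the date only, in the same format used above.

The limitation period began to run on 25 June 2011.
Adding the 6 months base period to 25 June 2011 gives a deadline of 25 December 2011, before any tolling.
The automatic bankruptcy stay from 22 August 2011 to 19 December 2011 tolled the period for 119 days, extending the deadline to 22 April 2012.
The defendant's absence from the jurisdiction from 24 March 2012 to 27 June 2012 tolled the period for 95 days, extending the deadline to 26 July 2012.
Nothing else in the chronology tolls or restarts the period.

26 July 2012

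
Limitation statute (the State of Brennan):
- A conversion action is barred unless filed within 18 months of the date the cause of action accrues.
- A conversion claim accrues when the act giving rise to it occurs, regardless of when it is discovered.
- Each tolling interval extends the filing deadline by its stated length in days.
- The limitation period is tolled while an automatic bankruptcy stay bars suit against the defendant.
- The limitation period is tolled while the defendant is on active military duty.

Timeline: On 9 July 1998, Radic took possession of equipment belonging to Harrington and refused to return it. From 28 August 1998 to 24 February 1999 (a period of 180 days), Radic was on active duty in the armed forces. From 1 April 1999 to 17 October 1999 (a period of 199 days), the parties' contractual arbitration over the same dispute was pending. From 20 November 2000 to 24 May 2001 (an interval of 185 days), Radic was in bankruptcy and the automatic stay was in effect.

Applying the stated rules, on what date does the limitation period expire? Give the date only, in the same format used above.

The limitation period began to run on 9 July 1998.
The untolled deadline — 18 months after 9 July 1998 — is 9 January 2000.
The period was tolled for 180 days by the defendant's active military service (28 August 1998 to 24 February 1999), pushing the deadline to 7 July 2000.
The automatic bankruptcy stay from 20 November 2000 to 24 May 2001 began after the period had already run on 7 July 2000, so it has no tolling effect.
No stated provision tolls the period for a pending arbitration, so the interval from 1 April 1999 to 17 October 1999 has no effect on the deadline.

7 July 2000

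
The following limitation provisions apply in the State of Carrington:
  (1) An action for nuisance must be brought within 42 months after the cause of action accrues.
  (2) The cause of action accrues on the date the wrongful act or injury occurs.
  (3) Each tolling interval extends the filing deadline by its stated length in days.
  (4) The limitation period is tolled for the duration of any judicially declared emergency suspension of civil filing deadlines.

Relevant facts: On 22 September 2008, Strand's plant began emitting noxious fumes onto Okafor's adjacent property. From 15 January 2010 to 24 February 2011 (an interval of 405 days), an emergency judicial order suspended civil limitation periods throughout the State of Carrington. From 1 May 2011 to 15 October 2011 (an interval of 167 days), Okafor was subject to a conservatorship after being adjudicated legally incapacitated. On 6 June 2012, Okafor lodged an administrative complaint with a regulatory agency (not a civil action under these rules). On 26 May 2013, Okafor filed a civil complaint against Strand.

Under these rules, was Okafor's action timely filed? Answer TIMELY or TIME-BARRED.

The cause of action accrued on 22 September 2008, the date of the act.
42 months from 22 September 2008 is 22 March 2012.
The period was tolled for 405 days by the emergency suspension of filing deadlines (15 January 2010 to 24 February 2011), pushing the deadline to 1 May 2013.
The plaintiff's legal incapacity from 1 May 2011 to 15 October 2011 does not toll the period, because no stated rule makes the plaintiff's incapacity a tolling event.
Nothing else in the chronology tolls or restarts the period.
Filing on 26 May 2013 missed the 1 May 2013 deadline — the action is time-barred.

TIME-BARRED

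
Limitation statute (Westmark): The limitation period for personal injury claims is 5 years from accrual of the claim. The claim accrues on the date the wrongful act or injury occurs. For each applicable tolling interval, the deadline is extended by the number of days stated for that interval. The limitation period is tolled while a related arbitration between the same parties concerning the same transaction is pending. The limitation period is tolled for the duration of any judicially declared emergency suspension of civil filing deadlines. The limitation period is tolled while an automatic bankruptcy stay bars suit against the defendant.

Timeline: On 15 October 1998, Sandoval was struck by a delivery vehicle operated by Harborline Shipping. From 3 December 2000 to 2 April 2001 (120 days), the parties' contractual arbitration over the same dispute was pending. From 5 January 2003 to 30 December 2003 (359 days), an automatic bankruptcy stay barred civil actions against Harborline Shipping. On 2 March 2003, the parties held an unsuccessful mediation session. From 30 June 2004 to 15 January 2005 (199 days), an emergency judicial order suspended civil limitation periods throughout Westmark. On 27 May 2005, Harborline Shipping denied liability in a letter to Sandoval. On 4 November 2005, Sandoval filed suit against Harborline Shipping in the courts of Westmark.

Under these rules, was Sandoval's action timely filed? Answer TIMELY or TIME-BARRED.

TIME-BARRED

The limitation period began to run on 15 October 1998.
Adding the 5 years base period to 15 October 1998 gives a deadline of 15 October 2003, before any tolling.
Because the pending related arbitration ran from 3 December 2000 to 2 April 2001, the deadline is extended by 120 days to 12 February 2004.
Because the automatic bankruptcy stay ran from 5 January 2003 to 30 December 2003, the deadline is extended by 359 days to 5 February 2005.
Because the emergency suspension of filing deadlines ran from 30 June 2004 to 15 January 2005, the deadline is extended by 199 days to 23 August 2005.
Nothing else in the chronology tolls or restarts the period.
Filing on 4 November 2005 missed the 23 August 2005 deadline — the action is time-barred.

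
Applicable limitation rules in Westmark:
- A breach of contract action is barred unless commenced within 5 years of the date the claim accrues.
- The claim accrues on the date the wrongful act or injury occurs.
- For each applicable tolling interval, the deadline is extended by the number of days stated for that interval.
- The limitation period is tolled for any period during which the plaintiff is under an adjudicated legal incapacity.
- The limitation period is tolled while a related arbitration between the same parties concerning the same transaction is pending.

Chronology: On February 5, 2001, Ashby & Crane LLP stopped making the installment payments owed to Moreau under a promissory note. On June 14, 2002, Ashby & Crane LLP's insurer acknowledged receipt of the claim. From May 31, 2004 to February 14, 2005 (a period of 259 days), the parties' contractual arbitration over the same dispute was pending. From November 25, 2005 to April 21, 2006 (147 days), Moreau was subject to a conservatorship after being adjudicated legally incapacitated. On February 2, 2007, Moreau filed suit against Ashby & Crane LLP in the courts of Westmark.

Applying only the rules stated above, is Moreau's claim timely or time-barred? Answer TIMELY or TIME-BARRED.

The claim accrued on February 5, 2001, when the wrongful act occurred.
Adding the 5 years base period to February 5, 2001 gives a deadline of February 5, 2006, before any tolling.
The pending related arbitration from May 31, 2004 to February 14, 2005 tolled the period for 259 days, extending the deadline to October 22, 2006.
The plaintiff's legal incapacity from November 25, 2005 to April 21, 2006 tolled the period for 147 days, extending the deadline to March 18, 2007.
Nothing else in the chronology tolls or restarts the period.
Filing on February 2, 2007 beat the March 18, 2007 deadline — the action is timely.

TIMELY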